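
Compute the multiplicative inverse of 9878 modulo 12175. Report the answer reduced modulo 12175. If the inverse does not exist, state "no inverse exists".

5417

Apply the Euclidean algorithm to 12175 and 9878:
12175 = 1·9878 + 2297
9878 = 4·2297 + 690
2297 = 3·690 + 227
690 = 3·227 + 9
227 = 25·9 + 2
9 = 4·2 + 1
2 = 2·1 + 0
The gcd is 1. Working backward:
1 = 9 − 4·2
1 = −4·227 + 101·9
1 = 101·690 − 307·227
1 = −307·2297 + 1022·690
1 = 1022·9878 − 4395·2297
1 = −4395·12175 + 5417·9878
So 9878·5417 ≡ 1 (mod 12175).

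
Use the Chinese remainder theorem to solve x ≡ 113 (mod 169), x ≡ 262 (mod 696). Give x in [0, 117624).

Write x = 113 + 169·k. Then 169·k ≡ 262 − 113 ≡ 149 (mod 696).
Need 169⁻¹ mod 696. Extended Euclid on (696, 169):
696 = 4*169 + 20
169 = 8*20 + 9
20 = 2*9 + 2
9 = 4*2 + 1
2 = 2*1 + 0
Back-substitute:
1 = 9 − 4·2
1 = −4·20 + 9·9
1 = 9·169 − 76·20
1 = −76·696 + 313·169
169⁻¹ ≡ 313 (mod 696), so k ≡ 313·149 ≡ 5 (mod 696).
x = 113 + 169·5 = 958.

958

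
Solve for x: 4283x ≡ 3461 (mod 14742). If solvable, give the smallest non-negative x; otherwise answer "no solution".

6871

First find gcd(4283, 14742):
14742 = 3×4283 + 1893
4283 = 2×1893 + 497
1893 = 3×497 + 402
497 = 1×402 + 95
402 = 4×95 + 22
95 = 4×22 + 7
22 = 3×7 + 1
7 = 7×1 + 0
gcd = 1, so a unique solution mod 14742 exists.
Back-substitute for the Bézout coefficients:
1 = 22 − 3·7
1 = −3·95 + 13·22
1 = 13·402 − 55·95
1 = −55·497 + 68·402
1 = 68·1893 − 259·497
1 = −259·4283 + 586·1893
1 = 586·14742 − 2017·4283
So 4283·(-2017) ≡ 1 (mod 14742), giving 4283⁻¹ ≡ 12725.
x ≡ 4283⁻¹·3461 ≡ 12725·3461 ≡ 6871 (mod 14742).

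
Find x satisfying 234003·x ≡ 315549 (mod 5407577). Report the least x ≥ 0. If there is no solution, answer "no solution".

gcd(234003, 5407577):
5407577 = 23*234003 + 25508
234003 = 9*25508 + 4431
25508 = 5*4431 + 3353
4431 = 1*3353 + 1078
3353 = 3*1078 + 119
1078 = 9*119 + 7
119 = 17*7 + 0
gcd = 7, but 7 ∤ 315549, so the congruence has no solution.

no solution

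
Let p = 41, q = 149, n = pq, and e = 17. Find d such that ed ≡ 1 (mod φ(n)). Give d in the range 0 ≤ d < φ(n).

φ(n) = (p−1)(q−1) = 40·148 = 5920.
Need d with 17·d ≡ 1 (mod 5920). Apply the extended Euclidean algorithm:
5920 = 348*17 + 4
17 = 4*4 + 1
4 = 4*1 + 0
Back-substitute:
1 = 17 − 4·4
1 = −4·5920 + 1393·17
So 17·1393 ≡ 1 (mod 5920), hence d = 1393.

1393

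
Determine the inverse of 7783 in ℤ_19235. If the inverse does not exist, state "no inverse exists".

gcd(19235, 7783) by repeated division:
19235 = 2·7783 + 3669
7783 = 2·3669 + 445
3669 = 8·445 + 109
445 = 4·109 + 9
109 = 12·9 + 1
9 = 9·1 + 0
Since gcd(7783, 19235) = 1, back-substitute to write 1 as a combination:
1 = 109 − 12·9
1 = −12·445 + 49·109
1 = 49·3669 − 404·445
1 = −404·7783 + 857·3669
1 = 857·19235 − 2118·7783
So 7783·(-2118) ≡ 1 (mod 19235), and -2118 ≡ 17117 (mod 19235).

17117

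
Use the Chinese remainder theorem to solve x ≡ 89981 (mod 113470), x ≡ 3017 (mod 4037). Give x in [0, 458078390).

422765731

Write x = 89981 + 113470·k. Then 113470·k ≡ 3017 − 89981 ≡ 1850 (mod 4037).
Need 113470⁻¹ mod 4037. Extended Euclid on (4037, 434):
4037 = 9*434 + 131
434 = 3*131 + 41
131 = 3*41 + 8
41 = 5*8 + 1
8 = 8*1 + 0
Back-substitute:
1 = 41 − 5·8
1 = −5·131 + 16·41
1 = 16·434 − 53·131
1 = −53·4037 + 493·434
113470⁻¹ ≡ 493 (mod 4037), so k ≡ 493·1850 ≡ 3725 (mod 4037).
x = 89981 + 113470·3725 = 422765731.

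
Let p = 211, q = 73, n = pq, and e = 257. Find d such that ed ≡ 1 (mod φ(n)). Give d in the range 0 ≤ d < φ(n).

φ(n) = (p−1)(q−1) = 210·72 = 15120.
Need d with 257·d ≡ 1 (mod 15120). Apply the extended Euclidean algorithm:
15120 = 58*257 + 214
257 = 1*214 + 43
214 = 4*43 + 42
43 = 1*42 + 1
42 = 42*1 + 0
Back-substitute:
1 = 43 − 42
1 = −214 + 5·43
1 = 5·257 − 6·214
1 = −6·15120 + 353·257
So 257·353 ≡ 1 (mod 15120), hence d = 353.

353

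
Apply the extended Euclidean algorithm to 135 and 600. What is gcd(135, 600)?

Repeated division:
600 = 4*135 + 60
135 = 2*60 + 15
60 = 4*15 + 0
gcd(135, 600) = 15.
Working backward:
15 = 135 − 2·60
15 = −2·600 + 9·135
So 15 = (-2)·600 + (9)·135.

15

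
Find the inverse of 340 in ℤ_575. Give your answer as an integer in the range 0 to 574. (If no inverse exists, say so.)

no inverse exists

Euclidean algorithm on 575, 340:
575 = 1*340 + 235
340 = 1*235 + 105
235 = 2*105 + 25
105 = 4*25 + 5
25 = 5*5 + 0
Since gcd = 5 > 1, 340 is not a unit mod 575.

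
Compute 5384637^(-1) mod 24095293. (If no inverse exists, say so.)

6099469

Apply the Euclidean algorithm to 24095293 and 5384637:
24095293 = 4×5384637 + 2556745
5384637 = 2×2556745 + 271147
2556745 = 9×271147 + 116422
271147 = 2×116422 + 38303
116422 = 3×38303 + 1513
38303 = 25×1513 + 478
1513 = 3×478 + 79
478 = 6×79 + 4
79 = 19×4 + 3
4 = 1×3 + 1
3 = 3×1 + 0
The gcd is 1. Working backward:
1 = 4 − 3
1 = −79 + 20·4
1 = 20·478 − 121·79
1 = −121·1513 + 383·478
1 = 383·38303 − 9696·1513
1 = −9696·116422 + 29471·38303
1 = 29471·271147 − 68638·116422
1 = −68638·2556745 + 647213·271147
1 = 647213·5384637 − 1363064·2556745
1 = −1363064·24095293 + 6099469·5384637
So 5384637·6099469 ≡ 1 (mod 24095293).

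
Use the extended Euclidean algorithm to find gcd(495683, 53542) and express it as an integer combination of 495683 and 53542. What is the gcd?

1

Repeated division:
495683 = 9·53542 + 13805
53542 = 3·13805 + 12127
13805 = 1·12127 + 1678
12127 = 7·1678 + 381
1678 = 4·381 + 154
381 = 2·154 + 73
154 = 2·73 + 8
73 = 9·8 + 1
8 = 8·1 + 0
gcd(495683, 53542) = 1.
Express as a combination:
1 = 73 − 9·8
1 = −9·154 + 19·73
1 = 19·381 − 47·154
1 = −47·1678 + 207·381
1 = 207·12127 − 1496·1678
1 = −1496·13805 + 1703·12127
1 = 1703·53542 − 6605·13805
1 = −6605·495683 + 61148·53542
So 1 = (-6605)·495683 + (61148)·53542.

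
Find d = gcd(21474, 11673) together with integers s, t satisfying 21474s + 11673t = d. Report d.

9

Apply Euclid's algorithm to 21474 and 11673:
21474 = 1×11673 + 9801
11673 = 1×9801 + 1872
9801 = 5×1872 + 441
1872 = 4×441 + 108
441 = 4×108 + 9
108 = 12×9 + 0
gcd(21474, 11673) = 9.
Express as a combination:
9 = 441 − 4·108
9 = −4·1872 + 17·441
9 = 17·9801 − 89·1872
9 = −89·11673 + 106·9801
9 = 106·21474 − 195·11673
So 9 = (106)·21474 + (-195)·11673.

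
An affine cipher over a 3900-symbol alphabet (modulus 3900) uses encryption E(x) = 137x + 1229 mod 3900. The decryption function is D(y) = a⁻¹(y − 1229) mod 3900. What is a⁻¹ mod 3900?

3473

Apply the Euclidean algorithm to 3900 and 137:
3900 = 28·137 + 64
137 = 2·64 + 9
64 = 7·9 + 1
9 = 9·1 + 0
The gcd is 1. Working backward:
1 = 64 − 7·9
1 = −7·137 + 15·64
1 = 15·3900 − 427·137
Thus 137·(-427) ≡ 1 (mod 3900); reducing, -427 mod 3900 = 3473.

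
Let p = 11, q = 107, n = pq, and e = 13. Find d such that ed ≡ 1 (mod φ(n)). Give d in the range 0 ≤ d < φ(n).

897

φ(n) = (p−1)(q−1) = 10·106 = 1060.
Need d with 13·d ≡ 1 (mod 1060). Apply the extended Euclidean algorithm:
1060 = 81·13 + 7
13 = 1·7 + 6
7 = 1·6 + 1
6 = 6·1 + 0
Back-substitute:
1 = 7 − 6
1 = −13 + 2·7
1 = 2·1060 − 163·13
So 13·(-163) ≡ 1 (mod 1060), hence d ≡ -163 ≡ 897 (mod 1060).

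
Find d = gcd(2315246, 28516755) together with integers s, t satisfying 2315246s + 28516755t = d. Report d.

Repeated division:
28516755 = 12*2315246 + 733803
2315246 = 3*733803 + 113837
733803 = 6*113837 + 50781
113837 = 2*50781 + 12275
50781 = 4*12275 + 1681
12275 = 7*1681 + 508
1681 = 3*508 + 157
508 = 3*157 + 37
157 = 4*37 + 9
37 = 4*9 + 1
9 = 9*1 + 0
gcd(2315246, 28516755) = 1.
Working backward:
1 = 37 − 4·9
1 = −4·157 + 17·37
1 = 17·508 − 55·157
1 = −55·1681 + 182·508
1 = 182·12275 − 1329·1681
1 = −1329·50781 + 5498·12275
1 = 5498·113837 − 12325·50781
1 = −12325·733803 + 79448·113837
1 = 79448·2315246 − 250669·733803
1 = −250669·28516755 + 3087476·2315246
So 1 = (-250669)·28516755 + (3087476)·2315246.

1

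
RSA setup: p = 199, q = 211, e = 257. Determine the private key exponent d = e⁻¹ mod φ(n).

19253

φ(n) = (p−1)(q−1) = 198·210 = 41580.
Need d with 257·d ≡ 1 (mod 41580). Apply the extended Euclidean algorithm:
41580 = 161×257 + 203
257 = 1×203 + 54
203 = 3×54 + 41
54 = 1×41 + 13
41 = 3×13 + 2
13 = 6×2 + 1
2 = 2×1 + 0
Back-substitute:
1 = 13 − 6·2
1 = −6·41 + 19·13
1 = 19·54 − 25·41
1 = −25·203 + 94·54
1 = 94·257 − 119·203
1 = −119·41580 + 19253·257
So 257·19253 ≡ 1 (mod 41580), hence d = 19253.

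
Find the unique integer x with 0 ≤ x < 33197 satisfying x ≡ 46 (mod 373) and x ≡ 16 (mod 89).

Write x = 46 + 373·k. Then 373·k ≡ 16 − 46 ≡ 59 (mod 89).
Need 373⁻¹ mod 89. Extended Euclid on (89, 17):
89 = 5×17 + 4
17 = 4×4 + 1
4 = 4×1 + 0
Back-substitute:
1 = 17 − 4·4
1 = −4·89 + 21·17
373⁻¹ ≡ 21 (mod 89), so k ≡ 21·59 ≡ 82 (mod 89).
x = 46 + 373·82 = 30632.

30632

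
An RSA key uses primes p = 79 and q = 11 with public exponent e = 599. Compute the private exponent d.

φ(n) = (p−1)(q−1) = 78·10 = 780.
Need d with 599·d ≡ 1 (mod 780). Apply the extended Euclidean algorithm:
780 = 1·599 + 181
599 = 3·181 + 56
181 = 3·56 + 13
56 = 4·13 + 4
13 = 3·4 + 1
4 = 4·1 + 0
Back-substitute:
1 = 13 − 3·4
1 = −3·56 + 13·13
1 = 13·181 − 42·56
1 = −42·599 + 139·181
1 = 139·780 − 181·599
So 599·(-181) ≡ 1 (mod 780), hence d ≡ -181 ≡ 599 (mod 780).

599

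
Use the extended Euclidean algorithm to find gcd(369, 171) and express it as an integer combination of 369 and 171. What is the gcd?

Euclidean algorithm:
369 = 2×171 + 27
171 = 6×27 + 9
27 = 3×9 + 0
gcd(369, 171) = 9.
Working backward:
9 = 171 − 6·27
9 = −6·369 + 13·171
So 9 = (-6)·369 + (13)·171.

9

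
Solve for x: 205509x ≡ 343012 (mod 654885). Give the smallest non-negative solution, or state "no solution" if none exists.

no solution

gcd(205509, 654885):
654885 = 3*205509 + 38358
205509 = 5*38358 + 13719
38358 = 2*13719 + 10920
13719 = 1*10920 + 2799
10920 = 3*2799 + 2523
2799 = 1*2523 + 276
2523 = 9*276 + 39
276 = 7*39 + 3
39 = 13*3 + 0
gcd = 3, but 3 ∤ 343012, so the congruence has no solution.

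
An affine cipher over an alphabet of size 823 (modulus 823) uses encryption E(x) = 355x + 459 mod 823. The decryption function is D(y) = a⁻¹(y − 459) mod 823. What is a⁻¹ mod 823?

772

gcd(823, 355) by repeated division:
823 = 2×355 + 113
355 = 3×113 + 16
113 = 7×16 + 1
16 = 16×1 + 0
Since gcd(355, 823) = 1, back-substitute to write 1 as a combination:
1 = 113 − 7·16
1 = −7·355 + 22·113
1 = 22·823 − 51·355
Thus 355·(-51) ≡ 1 (mod 823); reducing, -51 mod 823 = 772.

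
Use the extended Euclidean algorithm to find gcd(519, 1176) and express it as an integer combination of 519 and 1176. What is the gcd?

3

Repeated division:
1176 = 2×519 + 138
519 = 3×138 + 105
138 = 1×105 + 33
105 = 3×33 + 6
33 = 5×6 + 3
6 = 2×3 + 0
gcd(519, 1176) = 3.
Working backward:
3 = 33 − 5·6
3 = −5·105 + 16·33
3 = 16·138 − 21·105
3 = −21·519 + 79·138
3 = 79·1176 − 179·519
So 3 = (79)·1176 + (-179)·519.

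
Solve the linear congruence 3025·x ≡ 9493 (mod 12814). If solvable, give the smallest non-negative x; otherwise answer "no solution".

First find gcd(3025, 12814):
12814 = 4*3025 + 714
3025 = 4*714 + 169
714 = 4*169 + 38
169 = 4*38 + 17
38 = 2*17 + 4
17 = 4*4 + 1
4 = 4*1 + 0
gcd = 1, so a unique solution mod 12814 exists.
Back-substitute for the Bézout coefficients:
1 = 17 − 4·4
1 = −4·38 + 9·17
1 = 9·169 − 40·38
1 = −40·714 + 169·169
1 = 169·3025 − 716·714
1 = −716·12814 + 3033·3025
So 3025·(3033) ≡ 1 (mod 12814), giving 3025⁻¹ ≡ 3033.
x ≡ 3025⁻¹·9493 ≡ 3033·9493 ≡ 12025 (mod 12814).

12025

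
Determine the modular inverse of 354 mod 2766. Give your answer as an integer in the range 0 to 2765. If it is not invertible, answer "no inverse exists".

no inverse exists

Euclidean algorithm on 2766, 354:
2766 = 7·354 + 288
354 = 1·288 + 66
288 = 4·66 + 24
66 = 2·24 + 18
24 = 1·18 + 6
18 = 3·6 + 0
gcd(354, 2766) = 6 ≠ 1, so 354 has no multiplicative inverse modulo 2766.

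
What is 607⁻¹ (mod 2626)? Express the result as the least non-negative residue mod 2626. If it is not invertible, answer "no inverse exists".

Apply the Euclidean algorithm to 2626 and 607:
2626 = 4×607 + 198
607 = 3×198 + 13
198 = 15×13 + 3
13 = 4×3 + 1
3 = 3×1 + 0
Since gcd(607, 2626) = 1, back-substitute to write 1 as a combination:
1 = 13 − 4·3
1 = −4·198 + 61·13
1 = 61·607 − 187·198
1 = −187·2626 + 809·607
So 607·809 ≡ 1 (mod 2626).

809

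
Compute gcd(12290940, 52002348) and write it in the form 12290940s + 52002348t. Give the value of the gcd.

Apply Euclid's algorithm to 52002348 and 12290940:
52002348 = 4×12290940 + 2838588
12290940 = 4×2838588 + 936588
2838588 = 3×936588 + 28824
936588 = 32×28824 + 14220
28824 = 2×14220 + 384
14220 = 37×384 + 12
384 = 32×12 + 0
gcd(12290940, 52002348) = 12.
Back-substituting:
12 = 14220 − 37·384
12 = −37·28824 + 75·14220
12 = 75·936588 − 2437·28824
12 = −2437·2838588 + 7386·936588
12 = 7386·12290940 − 31981·2838588
12 = −31981·52002348 + 135310·12290940
So 12 = (-31981)·52002348 + (135310)·12290940.

12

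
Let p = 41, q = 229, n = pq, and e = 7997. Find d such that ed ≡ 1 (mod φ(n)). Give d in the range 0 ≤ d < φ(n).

6773

φ(n) = (p−1)(q−1) = 40·228 = 9120.
Need d with 7997·d ≡ 1 (mod 9120). Apply the extended Euclidean algorithm:
9120 = 1·7997 + 1123
7997 = 7·1123 + 136
1123 = 8·136 + 35
136 = 3·35 + 31
35 = 1·31 + 4
31 = 7·4 + 3
4 = 1·3 + 1
3 = 3·1 + 0
Back-substitute:
1 = 4 − 3
1 = −31 + 8·4
1 = 8·35 − 9·31
1 = −9·136 + 35·35
1 = 35·1123 − 289·136
1 = −289·7997 + 2058·1123
1 = 2058·9120 − 2347·7997
So 7997·(-2347) ≡ 1 (mod 9120), hence d ≡ -2347 ≡ 6773 (mod 9120).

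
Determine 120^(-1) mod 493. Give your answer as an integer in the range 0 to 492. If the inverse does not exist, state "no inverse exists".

341

Apply the Euclidean algorithm to 493 and 120:
493 = 4·120 + 13
120 = 9·13 + 3
13 = 4·3 + 1
3 = 3·1 + 0
The gcd is 1. Working backward:
1 = 13 − 4·3
1 = −4·120 + 37·13
1 = 37·493 − 152·120
So 120·(-152) ≡ 1 (mod 493), and -152 ≡ 341 (mod 493).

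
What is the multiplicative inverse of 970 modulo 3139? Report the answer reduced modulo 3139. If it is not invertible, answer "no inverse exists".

Apply the Euclidean algorithm to 3139 and 970:
3139 = 3·970 + 229
970 = 4·229 + 54
229 = 4·54 + 13
54 = 4·13 + 2
13 = 6·2 + 1
2 = 2·1 + 0
The gcd is 1. Working backward:
1 = 13 − 6·2
1 = −6·54 + 25·13
1 = 25·229 − 106·54
1 = −106·970 + 449·229
1 = 449·3139 − 1453·970
So 970·(-1453) ≡ 1 (mod 3139), and -1453 ≡ 1686 (mod 3139).

1686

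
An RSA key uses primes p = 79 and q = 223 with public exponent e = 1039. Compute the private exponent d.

φ(n) = (p−1)(q−1) = 78·222 = 17316.
Need d with 1039·d ≡ 1 (mod 17316). Apply the extended Euclidean algorithm:
17316 = 16×1039 + 692
1039 = 1×692 + 347
692 = 1×347 + 345
347 = 1×345 + 2
345 = 172×2 + 1
2 = 2×1 + 0
Back-substitute:
1 = 345 − 172·2
1 = −172·347 + 173·345
1 = 173·692 − 345·347
1 = −345·1039 + 518·692
1 = 518·17316 − 8633·1039
So 1039·(-8633) ≡ 1 (mod 17316), hence d ≡ -8633 ≡ 8683 (mod 17316).

8683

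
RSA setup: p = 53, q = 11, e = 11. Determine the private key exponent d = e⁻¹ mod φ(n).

φ(n) = (p−1)(q−1) = 52·10 = 520.
Need d with 11·d ≡ 1 (mod 520). Apply the extended Euclidean algorithm:
520 = 47·11 + 3
11 = 3·3 + 2
3 = 1·2 + 1
2 = 2·1 + 0
Back-substitute:
1 = 3 − 2
1 = −11 + 4·3
1 = 4·520 − 189·11
So 11·(-189) ≡ 1 (mod 520), hence d ≡ -189 ≡ 331 (mod 520).

331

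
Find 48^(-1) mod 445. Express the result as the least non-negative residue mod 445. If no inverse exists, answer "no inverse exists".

102

Extended Euclidean algorithm:
445 = 9*48 + 13
48 = 3*13 + 9
13 = 1*9 + 4
9 = 2*4 + 1
4 = 4*1 + 0
The gcd is 1. Working backward:
1 = 9 − 2·4
1 = −2·13 + 3·9
1 = 3·48 − 11·13
1 = −11·445 + 102·48
So 48·102 ≡ 1 (mod 445).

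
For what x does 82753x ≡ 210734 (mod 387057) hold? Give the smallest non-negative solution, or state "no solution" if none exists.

no solution

gcd(82753, 387057):
387057 = 4×82753 + 56045
82753 = 1×56045 + 26708
56045 = 2×26708 + 2629
26708 = 10×2629 + 418
2629 = 6×418 + 121
418 = 3×121 + 55
121 = 2×55 + 11
55 = 5×11 + 0
gcd = 11, but 11 ∤ 210734, so the congruence has no solution.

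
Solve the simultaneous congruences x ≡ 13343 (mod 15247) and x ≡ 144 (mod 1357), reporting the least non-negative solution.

Write x = 13343 + 15247·k. Then 15247·k ≡ 144 − 13343 ≡ 371 (mod 1357).
Need 15247⁻¹ mod 1357. Extended Euclid on (1357, 320):
1357 = 4×320 + 77
320 = 4×77 + 12
77 = 6×12 + 5
12 = 2×5 + 2
5 = 2×2 + 1
2 = 2×1 + 0
Back-substitute:
1 = 5 − 2·2
1 = −2·12 + 5·5
1 = 5·77 − 32·12
1 = −32·320 + 133·77
1 = 133·1357 − 564·320
15247⁻¹ ≡ 793 (mod 1357), so k ≡ 793·371 ≡ 1091 (mod 1357).
x = 13343 + 15247·1091 = 16647820.

16647820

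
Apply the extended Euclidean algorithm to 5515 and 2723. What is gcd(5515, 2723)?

Euclidean algorithm:
5515 = 2*2723 + 69
2723 = 39*69 + 32
69 = 2*32 + 5
32 = 6*5 + 2
5 = 2*2 + 1
2 = 2*1 + 0
gcd(5515, 2723) = 1.
Express as a combination:
1 = 5 − 2·2
1 = −2·32 + 13·5
1 = 13·69 − 28·32
1 = −28·2723 + 1105·69
1 = 1105·5515 − 2238·2723
So 1 = (1105)·5515 + (-2238)·2723.

1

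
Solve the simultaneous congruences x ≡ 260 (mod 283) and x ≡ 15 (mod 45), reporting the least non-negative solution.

11580

Write x = 260 + 283·k. Then 283·k ≡ 15 − 260 ≡ 25 (mod 45).
Need 283⁻¹ mod 45. Extended Euclid on (45, 13):
45 = 3·13 + 6
13 = 2·6 + 1
6 = 6·1 + 0
Back-substitute:
1 = 13 − 2·6
1 = −2·45 + 7·13
283⁻¹ ≡ 7 (mod 45), so k ≡ 7·25 ≡ 40 (mod 45).
x = 260 + 283·40 = 11580.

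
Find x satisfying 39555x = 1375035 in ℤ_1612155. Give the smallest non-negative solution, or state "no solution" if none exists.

9735

First find gcd(39555, 1612155):
1612155 = 40×39555 + 29955
39555 = 1×29955 + 9600
29955 = 3×9600 + 1155
9600 = 8×1155 + 360
1155 = 3×360 + 75
360 = 4×75 + 60
75 = 1×60 + 15
60 = 4×15 + 0
gcd = 15 and 15 | 1375035, so solutions exist. Divide through by 15: 2637x ≡ 91669 (mod 107477).
Now find 2637⁻¹ mod 107477:
107477 = 40*2637 + 1997
2637 = 1*1997 + 640
1997 = 3*640 + 77
640 = 8*77 + 24
77 = 3*24 + 5
24 = 4*5 + 4
5 = 1*4 + 1
4 = 4*1 + 0
Back-substitute:
1 = 5 − 4
1 = −24 + 5·5
1 = 5·77 − 16·24
1 = −16·640 + 133·77
1 = 133·1997 − 415·640
1 = −415·2637 + 548·1997
1 = 548·107477 − 22335·2637
So 2637·(-22335) ≡ 1 (mod 107477), i.e. 2637⁻¹ ≡ 85142.
Then x ≡ 85142·91669 ≡ 9735 (mod 107477); the smallest non-negative solution is x = 9735.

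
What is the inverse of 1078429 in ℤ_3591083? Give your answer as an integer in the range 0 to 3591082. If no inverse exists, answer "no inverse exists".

Extended Euclidean algorithm:
3591083 = 3×1078429 + 355796
1078429 = 3×355796 + 11041
355796 = 32×11041 + 2484
11041 = 4×2484 + 1105
2484 = 2×1105 + 274
1105 = 4×274 + 9
274 = 30×9 + 4
9 = 2×4 + 1
4 = 4×1 + 0
gcd = 1, so the inverse exists. Back-substitute:
1 = 9 − 2·4
1 = −2·274 + 61·9
1 = 61·1105 − 246·274
1 = −246·2484 + 553·1105
1 = 553·11041 − 2458·2484
1 = −2458·355796 + 79209·11041
1 = 79209·1078429 − 240085·355796
1 = −240085·3591083 + 799464·1078429
So 1078429·799464 ≡ 1 (mod 3591083).

799464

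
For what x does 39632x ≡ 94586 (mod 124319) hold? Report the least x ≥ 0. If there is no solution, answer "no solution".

107188

First find gcd(39632, 124319):
124319 = 3×39632 + 5423
39632 = 7×5423 + 1671
5423 = 3×1671 + 410
1671 = 4×410 + 31
410 = 13×31 + 7
31 = 4×7 + 3
7 = 2×3 + 1
3 = 3×1 + 0
gcd = 1, so a unique solution mod 124319 exists.
Back-substitute for the Bézout coefficients:
1 = 7 − 2·3
1 = −2·31 + 9·7
1 = 9·410 − 119·31
1 = −119·1671 + 485·410
1 = 485·5423 − 1574·1671
1 = −1574·39632 + 11503·5423
1 = 11503·124319 − 36083·39632
So 39632·(-36083) ≡ 1 (mod 124319), giving 39632⁻¹ ≡ 88236.
x ≡ 39632⁻¹·94586 ≡ 88236·94586 ≡ 107188 (mod 124319).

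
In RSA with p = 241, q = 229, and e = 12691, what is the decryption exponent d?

5851

φ(n) = (p−1)(q−1) = 240·228 = 54720.
Need d with 12691·d ≡ 1 (mod 54720). Apply the extended Euclidean algorithm:
54720 = 4*12691 + 3956
12691 = 3*3956 + 823
3956 = 4*823 + 664
823 = 1*664 + 159
664 = 4*159 + 28
159 = 5*28 + 19
28 = 1*19 + 9
19 = 2*9 + 1
9 = 9*1 + 0
Back-substitute:
1 = 19 − 2·9
1 = −2·28 + 3·19
1 = 3·159 − 17·28
1 = −17·664 + 71·159
1 = 71·823 − 88·664
1 = −88·3956 + 423·823
1 = 423·12691 − 1357·3956
1 = −1357·54720 + 5851·12691
So 12691·5851 ≡ 1 (mod 54720), hence d = 5851.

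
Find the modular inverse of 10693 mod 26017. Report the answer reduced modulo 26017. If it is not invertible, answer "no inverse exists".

gcd(26017, 10693) by repeated division:
26017 = 2×10693 + 4631
10693 = 2×4631 + 1431
4631 = 3×1431 + 338
1431 = 4×338 + 79
338 = 4×79 + 22
79 = 3×22 + 13
22 = 1×13 + 9
13 = 1×9 + 4
9 = 2×4 + 1
4 = 4×1 + 0
gcd = 1, so the inverse exists. Back-substitute:
1 = 9 − 2·4
1 = −2·13 + 3·9
1 = 3·22 − 5·13
1 = −5·79 + 18·22
1 = 18·338 − 77·79
1 = −77·1431 + 326·338
1 = 326·4631 − 1055·1431
1 = −1055·10693 + 2436·4631
1 = 2436·26017 − 5927·10693
Thus 10693·(-5927) ≡ 1 (mod 26017); reducing, -5927 mod 26017 = 20090.

20090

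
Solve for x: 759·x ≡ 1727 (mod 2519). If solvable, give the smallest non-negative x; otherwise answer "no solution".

First find gcd(759, 2519):
2519 = 3·759 + 242
759 = 3·242 + 33
242 = 7·33 + 11
33 = 3·11 + 0
gcd = 11 and 11 | 1727, so solutions exist. Divide through by 11: 69x ≡ 157 (mod 229).
Now find 69⁻¹ mod 229:
229 = 3·69 + 22
69 = 3·22 + 3
22 = 7·3 + 1
3 = 3·1 + 0
Back-substitute:
1 = 22 − 7·3
1 = −7·69 + 22·22
1 = 22·229 − 73·69
So 69·(-73) ≡ 1 (mod 229), i.e. 69⁻¹ ≡ 156.
Then x ≡ 156·157 ≡ 218 (mod 229); the smallest non-negative solution is x = 218.

218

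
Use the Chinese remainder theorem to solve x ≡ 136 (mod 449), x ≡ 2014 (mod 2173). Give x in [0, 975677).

Write x = 136 + 449·k. Then 449·k ≡ 2014 − 136 ≡ 1878 (mod 2173).
Need 449⁻¹ mod 2173. Extended Euclid on (2173, 449):
2173 = 4×449 + 377
449 = 1×377 + 72
377 = 5×72 + 17
72 = 4×17 + 4
17 = 4×4 + 1
4 = 4×1 + 0
Back-substitute:
1 = 17 − 4·4
1 = −4·72 + 17·17
1 = 17·377 − 89·72
1 = −89·449 + 106·377
1 = 106·2173 − 513·449
449⁻¹ ≡ 1660 (mod 2173), so k ≡ 1660·1878 ≡ 1398 (mod 2173).
x = 136 + 449·1398 = 627838.

627838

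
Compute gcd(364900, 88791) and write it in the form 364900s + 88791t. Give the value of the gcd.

Euclidean algorithm:
364900 = 4×88791 + 9736
88791 = 9×9736 + 1167
9736 = 8×1167 + 400
1167 = 2×400 + 367
400 = 1×367 + 33
367 = 11×33 + 4
33 = 8×4 + 1
4 = 4×1 + 0
gcd(364900, 88791) = 1.
Express as a combination:
1 = 33 − 8·4
1 = −8·367 + 89·33
1 = 89·400 − 97·367
1 = −97·1167 + 283·400
1 = 283·9736 − 2361·1167
1 = −2361·88791 + 21532·9736
1 = 21532·364900 − 88489·88791
So 1 = (21532)·364900 + (-88489)·88791.

1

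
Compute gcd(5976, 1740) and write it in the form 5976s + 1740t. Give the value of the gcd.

12

Repeated division:
5976 = 3·1740 + 756
1740 = 2·756 + 228
756 = 3·228 + 72
228 = 3·72 + 12
72 = 6·12 + 0
gcd(5976, 1740) = 12.
Back-substituting:
12 = 228 − 3·72
12 = −3·756 + 10·228
12 = 10·1740 − 23·756
12 = −23·5976 + 79·1740
So 12 = (-23)·5976 + (79)·1740.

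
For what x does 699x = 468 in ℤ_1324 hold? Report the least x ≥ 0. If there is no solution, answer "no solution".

120

First find gcd(699, 1324):
1324 = 1·699 + 625
699 = 1·625 + 74
625 = 8·74 + 33
74 = 2·33 + 8
33 = 4·8 + 1
8 = 8·1 + 0
gcd = 1, so a unique solution mod 1324 exists.
Back-substitute for the Bézout coefficients:
1 = 33 − 4·8
1 = −4·74 + 9·33
1 = 9·625 − 76·74
1 = −76·699 + 85·625
1 = 85·1324 − 161·699
So 699·(-161) ≡ 1 (mod 1324), giving 699⁻¹ ≡ 1163.
x ≡ 699⁻¹·468 ≡ 1163·468 ≡ 120 (mod 1324).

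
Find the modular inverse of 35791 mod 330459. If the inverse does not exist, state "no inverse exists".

Apply the Euclidean algorithm to 330459 and 35791:
330459 = 9×35791 + 8340
35791 = 4×8340 + 2431
8340 = 3×2431 + 1047
2431 = 2×1047 + 337
1047 = 3×337 + 36
337 = 9×36 + 13
36 = 2×13 + 10
13 = 1×10 + 3
10 = 3×3 + 1
3 = 3×1 + 0
gcd = 1, so the inverse exists. Back-substitute:
1 = 10 − 3·3
1 = −3·13 + 4·10
1 = 4·36 − 11·13
1 = −11·337 + 103·36
1 = 103·1047 − 320·337
1 = −320·2431 + 743·1047
1 = 743·8340 − 2549·2431
1 = −2549·35791 + 10939·8340
1 = 10939·330459 − 101000·35791
Hence 35791⁻¹ ≡ -101000 ≡ 229459 (mod 330459).

229459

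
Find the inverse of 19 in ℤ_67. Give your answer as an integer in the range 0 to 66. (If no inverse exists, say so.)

60

Extended Euclidean algorithm:
67 = 3×19 + 10
19 = 1×10 + 9
10 = 1×9 + 1
9 = 9×1 + 0
Since gcd(19, 67) = 1, back-substitute to write 1 as a combination:
1 = 10 − 9
1 = −19 + 2·10
1 = 2·67 − 7·19
Hence 19⁻¹ ≡ -7 ≡ 60 (mod 67).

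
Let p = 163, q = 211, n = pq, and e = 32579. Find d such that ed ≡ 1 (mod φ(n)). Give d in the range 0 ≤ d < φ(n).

22499

φ(n) = (p−1)(q−1) = 162·210 = 34020.
Need d with 32579·d ≡ 1 (mod 34020). Apply the extended Euclidean algorithm:
34020 = 1·32579 + 1441
32579 = 22·1441 + 877
1441 = 1·877 + 564
877 = 1·564 + 313
564 = 1·313 + 251
313 = 1·251 + 62
251 = 4·62 + 3
62 = 20·3 + 2
3 = 1·2 + 1
2 = 2·1 + 0
Back-substitute:
1 = 3 − 2
1 = −62 + 21·3
1 = 21·251 − 85·62
1 = −85·313 + 106·251
1 = 106·564 − 191·313
1 = −191·877 + 297·564
1 = 297·1441 − 488·877
1 = −488·32579 + 11033·1441
1 = 11033·34020 − 11521·32579
So 32579·(-11521) ≡ 1 (mod 34020), hence d ≡ -11521 ≡ 22499 (mod 34020).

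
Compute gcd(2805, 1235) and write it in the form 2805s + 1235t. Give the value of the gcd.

Euclidean algorithm:
2805 = 2·1235 + 335
1235 = 3·335 + 230
335 = 1·230 + 105
230 = 2·105 + 20
105 = 5·20 + 5
20 = 4·5 + 0
gcd(2805, 1235) = 5.
Express as a combination:
5 = 105 − 5·20
5 = −5·230 + 11·105
5 = 11·335 − 16·230
5 = −16·1235 + 59·335
5 = 59·2805 − 134·1235
So 5 = (59)·2805 + (-134)·1235.

5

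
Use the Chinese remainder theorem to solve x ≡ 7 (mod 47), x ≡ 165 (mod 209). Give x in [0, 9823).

7480

Write x = 7 + 47·k. Then 47·k ≡ 165 − 7 ≡ 158 (mod 209).
Need 47⁻¹ mod 209. Extended Euclid on (209, 47):
209 = 4*47 + 21
47 = 2*21 + 5
21 = 4*5 + 1
5 = 5*1 + 0
Back-substitute:
1 = 21 − 4·5
1 = −4·47 + 9·21
1 = 9·209 − 40·47
47⁻¹ ≡ 169 (mod 209), so k ≡ 169·158 ≡ 159 (mod 209).
x = 7 + 47·159 = 7480.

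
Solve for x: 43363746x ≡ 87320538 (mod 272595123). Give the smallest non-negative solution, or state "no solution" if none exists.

First find gcd(43363746, 272595123):
272595123 = 6*43363746 + 12412647
43363746 = 3*12412647 + 6125805
12412647 = 2*6125805 + 161037
6125805 = 38*161037 + 6399
161037 = 25*6399 + 1062
6399 = 6*1062 + 27
1062 = 39*27 + 9
27 = 3*9 + 0
gcd = 9 and 9 | 87320538, so solutions exist. Divide through by 9: 4818194x ≡ 9702282 (mod 30288347).
Now find 4818194⁻¹ mod 30288347:
30288347 = 6·4818194 + 1379183
4818194 = 3·1379183 + 680645
1379183 = 2·680645 + 17893
680645 = 38·17893 + 711
17893 = 25·711 + 118
711 = 6·118 + 3
118 = 39·3 + 1
3 = 3·1 + 0
Back-substitute:
1 = 118 − 39·3
1 = −39·711 + 235·118
1 = 235·17893 − 5914·711
1 = −5914·680645 + 224967·17893
1 = 224967·1379183 − 455848·680645
1 = −455848·4818194 + 1592511·1379183
1 = 1592511·30288347 − 10010914·4818194
So 4818194·(-10010914) ≡ 1 (mod 30288347), i.e. 4818194⁻¹ ≡ 20277433.
Then x ≡ 20277433·9702282 ≡ 21030546 (mod 30288347); the smallest non-negative solution is x = 21030546.

21030546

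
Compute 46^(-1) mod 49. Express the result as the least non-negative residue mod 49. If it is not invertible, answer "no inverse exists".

16

Run Euclid on (49, 46):
49 = 1*46 + 3
46 = 15*3 + 1
3 = 3*1 + 0
gcd = 1, so the inverse exists. Back-substitute:
1 = 46 − 15·3
1 = −15·49 + 16·46
So 46·16 ≡ 1 (mod 49).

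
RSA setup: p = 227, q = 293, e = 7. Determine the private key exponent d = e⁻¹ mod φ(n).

φ(n) = (p−1)(q−1) = 226·292 = 65992.
Need d with 7·d ≡ 1 (mod 65992). Apply the extended Euclidean algorithm:
65992 = 9427×7 + 3
7 = 2×3 + 1
3 = 3×1 + 0
Back-substitute:
1 = 7 − 2·3
1 = −2·65992 + 18855·7
So 7·18855 ≡ 1 (mod 65992), hence d = 18855.

18855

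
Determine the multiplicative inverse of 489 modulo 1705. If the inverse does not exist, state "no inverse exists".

394

Run Euclid on (1705, 489):
1705 = 3*489 + 238
489 = 2*238 + 13
238 = 18*13 + 4
13 = 3*4 + 1
4 = 4*1 + 0
gcd = 1, so the inverse exists. Back-substitute:
1 = 13 − 3·4
1 = −3·238 + 55·13
1 = 55·489 − 113·238
1 = −113·1705 + 394·489
So 489·394 ≡ 1 (mod 1705).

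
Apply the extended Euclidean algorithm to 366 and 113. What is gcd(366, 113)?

1

Repeated division:
366 = 3·113 + 27
113 = 4·27 + 5
27 = 5·5 + 2
5 = 2·2 + 1
2 = 2·1 + 0
gcd(366, 113) = 1.
Back-substituting:
1 = 5 − 2·2
1 = −2·27 + 11·5
1 = 11·113 − 46·27
1 = −46·366 + 149·113
So 1 = (-46)·366 + (149)·113.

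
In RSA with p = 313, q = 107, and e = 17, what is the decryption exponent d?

φ(n) = (p−1)(q−1) = 312·106 = 33072.
Need d with 17·d ≡ 1 (mod 33072). Apply the extended Euclidean algorithm:
33072 = 1945·17 + 7
17 = 2·7 + 3
7 = 2·3 + 1
3 = 3·1 + 0
Back-substitute:
1 = 7 − 2·3
1 = −2·17 + 5·7
1 = 5·33072 − 9727·17
So 17·(-9727) ≡ 1 (mod 33072), hence d ≡ -9727 ≡ 23345 (mod 33072).

23345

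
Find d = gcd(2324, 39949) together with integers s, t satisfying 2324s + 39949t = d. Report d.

Apply Euclid's algorithm to 39949 and 2324:
39949 = 17×2324 + 441
2324 = 5×441 + 119
441 = 3×119 + 84
119 = 1×84 + 35
84 = 2×35 + 14
35 = 2×14 + 7
14 = 2×7 + 0
gcd(2324, 39949) = 7.
Back-substituting:
7 = 35 − 2·14
7 = −2·84 + 5·35
7 = 5·119 − 7·84
7 = −7·441 + 26·119
7 = 26·2324 − 137·441
7 = −137·39949 + 2355·2324
So 7 = (-137)·39949 + (2355)·2324.

7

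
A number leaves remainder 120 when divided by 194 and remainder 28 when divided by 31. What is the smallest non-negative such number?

Write x = 120 + 194·k. Then 194·k ≡ 28 − 120 ≡ 1 (mod 31).
Need 194⁻¹ mod 31. Extended Euclid on (31, 8):
31 = 3·8 + 7
8 = 1·7 + 1
7 = 7·1 + 0
Back-substitute:
1 = 8 − 7
1 = −31 + 4·8
194⁻¹ ≡ 4 (mod 31), so k ≡ 4·1 ≡ 4 (mod 31).
x = 120 + 194·4 = 896.

896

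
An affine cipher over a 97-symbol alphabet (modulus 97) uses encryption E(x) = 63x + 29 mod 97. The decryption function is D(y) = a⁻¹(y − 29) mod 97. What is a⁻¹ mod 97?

77

gcd(97, 63) by repeated division:
97 = 1*63 + 34
63 = 1*34 + 29
34 = 1*29 + 5
29 = 5*5 + 4
5 = 1*4 + 1
4 = 4*1 + 0
Since gcd(63, 97) = 1, back-substitute to write 1 as a combination:
1 = 5 − 4
1 = −29 + 6·5
1 = 6·34 − 7·29
1 = −7·63 + 13·34
1 = 13·97 − 20·63
So 63·(-20) ≡ 1 (mod 97), and -20 ≡ 77 (mod 97).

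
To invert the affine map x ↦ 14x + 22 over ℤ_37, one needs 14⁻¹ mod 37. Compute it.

Run Euclid on (37, 14):
37 = 2*14 + 9
14 = 1*9 + 5
9 = 1*5 + 4
5 = 1*4 + 1
4 = 4*1 + 0
The gcd is 1. Working backward:
1 = 5 − 4
1 = −9 + 2·5
1 = 2·14 − 3·9
1 = −3·37 + 8·14
So 14·8 ≡ 1 (mod 37).

8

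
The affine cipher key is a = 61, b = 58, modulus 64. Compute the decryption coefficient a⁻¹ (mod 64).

Extended Euclidean algorithm:
64 = 1*61 + 3
61 = 20*3 + 1
3 = 3*1 + 0
The gcd is 1. Working backward:
1 = 61 − 20·3
1 = −20·64 + 21·61
So 61·21 ≡ 1 (mod 64).

21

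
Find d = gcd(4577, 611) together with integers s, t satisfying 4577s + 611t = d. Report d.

1

Apply Euclid's algorithm to 4577 and 611:
4577 = 7*611 + 300
611 = 2*300 + 11
300 = 27*11 + 3
11 = 3*3 + 2
3 = 1*2 + 1
2 = 2*1 + 0
gcd(4577, 611) = 1.
Back-substituting:
1 = 3 − 2
1 = −11 + 4·3
1 = 4·300 − 109·11
1 = −109·611 + 222·300
1 = 222·4577 − 1663·611
So 1 = (222)·4577 + (-1663)·611.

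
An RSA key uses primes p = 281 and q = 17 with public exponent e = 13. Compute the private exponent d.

φ(n) = (p−1)(q−1) = 280·16 = 4480.
Need d with 13·d ≡ 1 (mod 4480). Apply the extended Euclidean algorithm:
4480 = 344×13 + 8
13 = 1×8 + 5
8 = 1×5 + 3
5 = 1×3 + 2
3 = 1×2 + 1
2 = 2×1 + 0
Back-substitute:
1 = 3 − 2
1 = −5 + 2·3
1 = 2·8 − 3·5
1 = −3·13 + 5·8
1 = 5·4480 − 1723·13
So 13·(-1723) ≡ 1 (mod 4480), hence d ≡ -1723 ≡ 2757 (mod 4480).

2757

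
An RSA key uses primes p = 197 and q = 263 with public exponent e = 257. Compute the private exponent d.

φ(n) = (p−1)(q−1) = 196·262 = 51352.
Need d with 257·d ≡ 1 (mod 51352). Apply the extended Euclidean algorithm:
51352 = 199*257 + 209
257 = 1*209 + 48
209 = 4*48 + 17
48 = 2*17 + 14
17 = 1*14 + 3
14 = 4*3 + 2
3 = 1*2 + 1
2 = 2*1 + 0
Back-substitute:
1 = 3 − 2
1 = −14 + 5·3
1 = 5·17 − 6·14
1 = −6·48 + 17·17
1 = 17·209 − 74·48
1 = −74·257 + 91·209
1 = 91·51352 − 18183·257
So 257·(-18183) ≡ 1 (mod 51352), hence d ≡ -18183 ≡ 33169 (mod 51352).

33169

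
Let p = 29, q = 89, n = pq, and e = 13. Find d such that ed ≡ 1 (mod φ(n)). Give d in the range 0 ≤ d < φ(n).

φ(n) = (p−1)(q−1) = 28·88 = 2464.
Need d with 13·d ≡ 1 (mod 2464). Apply the extended Euclidean algorithm:
2464 = 189·13 + 7
13 = 1·7 + 6
7 = 1·6 + 1
6 = 6·1 + 0
Back-substitute:
1 = 7 − 6
1 = −13 + 2·7
1 = 2·2464 − 379·13
So 13·(-379) ≡ 1 (mod 2464), hence d ≡ -379 ≡ 2085 (mod 2464).

2085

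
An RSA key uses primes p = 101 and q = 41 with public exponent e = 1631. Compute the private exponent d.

φ(n) = (p−1)(q−1) = 100·40 = 4000.
Need d with 1631·d ≡ 1 (mod 4000). Apply the extended Euclidean algorithm:
4000 = 2×1631 + 738
1631 = 2×738 + 155
738 = 4×155 + 118
155 = 1×118 + 37
118 = 3×37 + 7
37 = 5×7 + 2
7 = 3×2 + 1
2 = 2×1 + 0
Back-substitute:
1 = 7 − 3·2
1 = −3·37 + 16·7
1 = 16·118 − 51·37
1 = −51·155 + 67·118
1 = 67·738 − 319·155
1 = −319·1631 + 705·738
1 = 705·4000 − 1729·1631
So 1631·(-1729) ≡ 1 (mod 4000), hence d ≡ -1729 ≡ 2271 (mod 4000).

2271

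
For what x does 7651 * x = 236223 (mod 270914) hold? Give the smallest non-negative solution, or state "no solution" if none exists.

no solution

gcd(7651, 270914):
270914 = 35*7651 + 3129
7651 = 2*3129 + 1393
3129 = 2*1393 + 343
1393 = 4*343 + 21
343 = 16*21 + 7
21 = 3*7 + 0
gcd = 7, but 7 ∤ 236223, so the congruence has no solution.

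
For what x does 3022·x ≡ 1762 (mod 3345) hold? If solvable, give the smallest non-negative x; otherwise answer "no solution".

3091

First find gcd(3022, 3345):
3345 = 1*3022 + 323
3022 = 9*323 + 115
323 = 2*115 + 93
115 = 1*93 + 22
93 = 4*22 + 5
22 = 4*5 + 2
5 = 2*2 + 1
2 = 2*1 + 0
gcd = 1, so a unique solution mod 3345 exists.
Back-substitute for the Bézout coefficients:
1 = 5 − 2·2
1 = −2·22 + 9·5
1 = 9·93 − 38·22
1 = −38·115 + 47·93
1 = 47·323 − 132·115
1 = −132·3022 + 1235·323
1 = 1235·3345 − 1367·3022
So 3022·(-1367) ≡ 1 (mod 3345), giving 3022⁻¹ ≡ 1978.
x ≡ 3022⁻¹·1762 ≡ 1978·1762 ≡ 3091 (mod 3345).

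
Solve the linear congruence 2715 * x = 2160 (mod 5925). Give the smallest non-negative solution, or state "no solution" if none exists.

First find gcd(2715, 5925):
5925 = 2·2715 + 495
2715 = 5·495 + 240
495 = 2·240 + 15
240 = 16·15 + 0
gcd = 15 and 15 | 2160, so solutions exist. Divide through by 15: 181x ≡ 144 (mod 395).
Now find 181⁻¹ mod 395:
395 = 2×181 + 33
181 = 5×33 + 16
33 = 2×16 + 1
16 = 16×1 + 0
Back-substitute:
1 = 33 − 2·16
1 = −2·181 + 11·33
1 = 11·395 − 24·181
So 181·(-24) ≡ 1 (mod 395), i.e. 181⁻¹ ≡ 371.
Then x ≡ 371·144 ≡ 99 (mod 395); the smallest non-negative solution is x = 99.

99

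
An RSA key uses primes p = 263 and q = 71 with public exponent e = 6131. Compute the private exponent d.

8651

φ(n) = (p−1)(q−1) = 262·70 = 18340.
Need d with 6131·d ≡ 1 (mod 18340). Apply the extended Euclidean algorithm:
18340 = 2·6131 + 6078
6131 = 1·6078 + 53
6078 = 114·53 + 36
53 = 1·36 + 17
36 = 2·17 + 2
17 = 8·2 + 1
2 = 2·1 + 0
Back-substitute:
1 = 17 − 8·2
1 = −8·36 + 17·17
1 = 17·53 − 25·36
1 = −25·6078 + 2867·53
1 = 2867·6131 − 2892·6078
1 = −2892·18340 + 8651·6131
So 6131·8651 ≡ 1 (mod 18340), hence d = 8651.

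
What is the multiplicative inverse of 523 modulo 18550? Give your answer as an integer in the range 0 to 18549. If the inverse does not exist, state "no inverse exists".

Apply the Euclidean algorithm to 18550 and 523:
18550 = 35*523 + 245
523 = 2*245 + 33
245 = 7*33 + 14
33 = 2*14 + 5
14 = 2*5 + 4
5 = 1*4 + 1
4 = 4*1 + 0
Since gcd(523, 18550) = 1, back-substitute to write 1 as a combination:
1 = 5 − 4
1 = −14 + 3·5
1 = 3·33 − 7·14
1 = −7·245 + 52·33
1 = 52·523 − 111·245
1 = −111·18550 + 3937·523
So 523·3937 ≡ 1 (mod 18550).

3937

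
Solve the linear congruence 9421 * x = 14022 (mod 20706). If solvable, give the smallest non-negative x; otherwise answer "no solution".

First find gcd(9421, 20706):
20706 = 2·9421 + 1864
9421 = 5·1864 + 101
1864 = 18·101 + 46
101 = 2·46 + 9
46 = 5·9 + 1
9 = 9·1 + 0
gcd = 1, so a unique solution mod 20706 exists.
Back-substitute for the Bézout coefficients:
1 = 46 − 5·9
1 = −5·101 + 11·46
1 = 11·1864 − 203·101
1 = −203·9421 + 1026·1864
1 = 1026·20706 − 2255·9421
So 9421·(-2255) ≡ 1 (mod 20706), giving 9421⁻¹ ≡ 18451.
x ≡ 9421⁻¹·14022 ≡ 18451·14022 ≡ 19158 (mod 20706).

19158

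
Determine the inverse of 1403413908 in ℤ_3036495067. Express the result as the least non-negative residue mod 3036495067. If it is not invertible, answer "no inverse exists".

2321711015

Extended Euclidean algorithm:
3036495067 = 2·1403413908 + 229667251
1403413908 = 6·229667251 + 25410402
229667251 = 9·25410402 + 973633
25410402 = 26·973633 + 95944
973633 = 10·95944 + 14193
95944 = 6·14193 + 10786
14193 = 1·10786 + 3407
10786 = 3·3407 + 565
3407 = 6·565 + 17
565 = 33·17 + 4
17 = 4·4 + 1
4 = 4·1 + 0
The gcd is 1. Working backward:
1 = 17 − 4·4
1 = −4·565 + 133·17
1 = 133·3407 − 802·565
1 = −802·10786 + 2539·3407
1 = 2539·14193 − 3341·10786
1 = −3341·95944 + 22585·14193
1 = 22585·973633 − 229191·95944
1 = −229191·25410402 + 5981551·973633
1 = 5981551·229667251 − 54063150·25410402
1 = −54063150·1403413908 + 330360451·229667251
1 = 330360451·3036495067 − 714784052·1403413908
So 1403413908·(-714784052) ≡ 1 (mod 3036495067), and -714784052 ≡ 2321711015 (mod 3036495067).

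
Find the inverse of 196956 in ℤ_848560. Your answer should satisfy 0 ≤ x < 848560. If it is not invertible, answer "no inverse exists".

Compute gcd(196956, 848560):
848560 = 4×196956 + 60736
196956 = 3×60736 + 14748
60736 = 4×14748 + 1744
14748 = 8×1744 + 796
1744 = 2×796 + 152
796 = 5×152 + 36
152 = 4×36 + 8
36 = 4×8 + 4
8 = 2×4 + 0
gcd(196956, 848560) = 4 ≠ 1, so 196956 has no multiplicative inverse modulo 848560.

no inverse exists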